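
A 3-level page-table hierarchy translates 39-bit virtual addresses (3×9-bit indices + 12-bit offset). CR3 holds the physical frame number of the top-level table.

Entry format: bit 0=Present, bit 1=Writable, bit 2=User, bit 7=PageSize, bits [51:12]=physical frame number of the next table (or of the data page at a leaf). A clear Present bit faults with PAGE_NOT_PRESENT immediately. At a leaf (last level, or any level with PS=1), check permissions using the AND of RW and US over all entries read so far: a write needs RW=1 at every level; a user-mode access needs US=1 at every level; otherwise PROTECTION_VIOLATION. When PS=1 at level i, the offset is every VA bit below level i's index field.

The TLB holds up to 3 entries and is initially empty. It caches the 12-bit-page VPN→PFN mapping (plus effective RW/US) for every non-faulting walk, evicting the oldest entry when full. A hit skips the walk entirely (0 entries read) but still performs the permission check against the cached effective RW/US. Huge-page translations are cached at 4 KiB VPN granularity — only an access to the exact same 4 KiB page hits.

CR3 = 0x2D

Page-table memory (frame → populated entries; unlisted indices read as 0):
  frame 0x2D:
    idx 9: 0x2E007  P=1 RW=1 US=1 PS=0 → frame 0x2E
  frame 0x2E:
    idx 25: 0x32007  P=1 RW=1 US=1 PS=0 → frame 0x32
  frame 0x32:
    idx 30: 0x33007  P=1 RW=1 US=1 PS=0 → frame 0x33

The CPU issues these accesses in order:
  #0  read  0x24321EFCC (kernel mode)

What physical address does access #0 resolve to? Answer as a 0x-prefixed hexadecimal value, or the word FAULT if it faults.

Trace:
#0 VA=0x24321EFCC (r,kernel):
  lvl0: tbl 0x2D, slot 9 ⇒ 0x2E007 (P1/RW1/US1/PS0)
  lvl1: tbl 0x2E, slot 25 ⇒ 0x32007 (P1/RW1/US1/PS0)
  lvl2: tbl 0x32, slot 30 ⇒ 0x33007 (P1/RW1/US1/PS0)
  ⇒ phys 0x33FCC  [3 reads]

Access #0 PA: 0x33FCC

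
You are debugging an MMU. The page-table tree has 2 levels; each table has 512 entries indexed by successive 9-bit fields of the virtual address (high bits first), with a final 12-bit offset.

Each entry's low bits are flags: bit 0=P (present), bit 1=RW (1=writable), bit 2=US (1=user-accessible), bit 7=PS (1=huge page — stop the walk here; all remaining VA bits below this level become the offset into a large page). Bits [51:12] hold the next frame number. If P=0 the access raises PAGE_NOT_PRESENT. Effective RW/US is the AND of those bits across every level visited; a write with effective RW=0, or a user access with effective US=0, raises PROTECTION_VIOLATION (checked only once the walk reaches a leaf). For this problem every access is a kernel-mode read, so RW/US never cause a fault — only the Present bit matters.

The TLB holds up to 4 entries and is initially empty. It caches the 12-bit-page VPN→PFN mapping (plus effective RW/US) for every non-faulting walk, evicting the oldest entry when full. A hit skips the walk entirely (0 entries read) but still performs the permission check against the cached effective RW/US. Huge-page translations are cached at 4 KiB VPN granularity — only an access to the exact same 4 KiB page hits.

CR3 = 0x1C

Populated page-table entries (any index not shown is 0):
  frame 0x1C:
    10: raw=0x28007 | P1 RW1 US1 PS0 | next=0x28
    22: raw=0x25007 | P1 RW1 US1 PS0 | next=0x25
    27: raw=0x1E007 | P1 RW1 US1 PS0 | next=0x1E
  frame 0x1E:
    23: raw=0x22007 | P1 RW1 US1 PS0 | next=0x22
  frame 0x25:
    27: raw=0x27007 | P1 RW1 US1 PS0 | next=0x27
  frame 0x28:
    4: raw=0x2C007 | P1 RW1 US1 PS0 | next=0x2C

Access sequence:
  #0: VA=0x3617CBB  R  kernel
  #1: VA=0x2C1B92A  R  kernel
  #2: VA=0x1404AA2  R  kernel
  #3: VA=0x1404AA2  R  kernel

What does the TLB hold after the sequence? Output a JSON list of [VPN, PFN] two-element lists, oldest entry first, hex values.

Per-access translation:
#0 VA=0x3617CBB (r,kernel):
  L0: frame=0x1C idx=27 entry=0x1E007 [P=1 RW=1 US=1 PS=0]
  L1: frame=0x1E idx=23 entry=0x22007 [P=1 RW=1 US=1 PS=0]
  ✓ 0x22CBB  — 2 lookups
#1 VA=0x2C1B92A (r,kernel):
  L0: frame=0x1C idx=22 entry=0x25007 [P=1 RW=1 US=1 PS=0]
  L1: frame=0x25 idx=27 entry=0x27007 [P=1 RW=1 US=1 PS=0]
  ✓ 0x2792A  — 2 lookups
#2 VA=0x1404AA2 (r,kernel):
  L0: frame=0x1C idx=10 entry=0x28007 [P=1 RW=1 US=1 PS=0]
  L1: frame=0x28 idx=4 entry=0x2C007 [P=1 RW=1 US=1 PS=0]
  ✓ 0x2CAA2  — 2 lookups
#3 VA=0x1404AA2 (r,kernel):
  TLB hit vpn=0x1404 → PA=0x2CAA2

TLB: [["0x3617", "0x22"], ["0x2C1B", "0x27"], ["0x1404", "0x2C"]]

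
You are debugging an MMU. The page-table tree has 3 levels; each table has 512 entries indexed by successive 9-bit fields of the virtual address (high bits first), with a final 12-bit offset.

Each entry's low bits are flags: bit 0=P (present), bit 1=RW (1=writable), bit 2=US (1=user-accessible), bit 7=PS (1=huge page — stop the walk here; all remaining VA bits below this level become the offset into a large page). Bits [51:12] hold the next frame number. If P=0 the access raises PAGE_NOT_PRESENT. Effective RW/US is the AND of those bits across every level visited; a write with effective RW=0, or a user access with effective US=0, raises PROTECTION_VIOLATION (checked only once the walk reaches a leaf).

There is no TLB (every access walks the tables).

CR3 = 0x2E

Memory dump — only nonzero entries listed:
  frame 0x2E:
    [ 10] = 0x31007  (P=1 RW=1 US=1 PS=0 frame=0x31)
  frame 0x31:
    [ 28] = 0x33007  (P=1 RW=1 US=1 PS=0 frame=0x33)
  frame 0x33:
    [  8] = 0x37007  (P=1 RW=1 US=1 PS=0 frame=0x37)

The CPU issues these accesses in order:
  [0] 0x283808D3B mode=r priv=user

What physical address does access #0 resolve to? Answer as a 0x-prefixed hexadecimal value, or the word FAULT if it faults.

Trace:
#0 VA=0x283808D3B (r,user):
  lvl0: tbl 0x2E, slot 10 ⇒ 0x31007 (P1/RW1/US1/PS0)
  lvl1: tbl 0x31, slot 28 ⇒ 0x33007 (P1/RW1/US1/PS0)
  lvl2: tbl 0x33, slot 8 ⇒ 0x37007 (P1/RW1/US1/PS0)
  → PA=0x37D3B  (3 entries read)

Access #0 PA: 0x37D3B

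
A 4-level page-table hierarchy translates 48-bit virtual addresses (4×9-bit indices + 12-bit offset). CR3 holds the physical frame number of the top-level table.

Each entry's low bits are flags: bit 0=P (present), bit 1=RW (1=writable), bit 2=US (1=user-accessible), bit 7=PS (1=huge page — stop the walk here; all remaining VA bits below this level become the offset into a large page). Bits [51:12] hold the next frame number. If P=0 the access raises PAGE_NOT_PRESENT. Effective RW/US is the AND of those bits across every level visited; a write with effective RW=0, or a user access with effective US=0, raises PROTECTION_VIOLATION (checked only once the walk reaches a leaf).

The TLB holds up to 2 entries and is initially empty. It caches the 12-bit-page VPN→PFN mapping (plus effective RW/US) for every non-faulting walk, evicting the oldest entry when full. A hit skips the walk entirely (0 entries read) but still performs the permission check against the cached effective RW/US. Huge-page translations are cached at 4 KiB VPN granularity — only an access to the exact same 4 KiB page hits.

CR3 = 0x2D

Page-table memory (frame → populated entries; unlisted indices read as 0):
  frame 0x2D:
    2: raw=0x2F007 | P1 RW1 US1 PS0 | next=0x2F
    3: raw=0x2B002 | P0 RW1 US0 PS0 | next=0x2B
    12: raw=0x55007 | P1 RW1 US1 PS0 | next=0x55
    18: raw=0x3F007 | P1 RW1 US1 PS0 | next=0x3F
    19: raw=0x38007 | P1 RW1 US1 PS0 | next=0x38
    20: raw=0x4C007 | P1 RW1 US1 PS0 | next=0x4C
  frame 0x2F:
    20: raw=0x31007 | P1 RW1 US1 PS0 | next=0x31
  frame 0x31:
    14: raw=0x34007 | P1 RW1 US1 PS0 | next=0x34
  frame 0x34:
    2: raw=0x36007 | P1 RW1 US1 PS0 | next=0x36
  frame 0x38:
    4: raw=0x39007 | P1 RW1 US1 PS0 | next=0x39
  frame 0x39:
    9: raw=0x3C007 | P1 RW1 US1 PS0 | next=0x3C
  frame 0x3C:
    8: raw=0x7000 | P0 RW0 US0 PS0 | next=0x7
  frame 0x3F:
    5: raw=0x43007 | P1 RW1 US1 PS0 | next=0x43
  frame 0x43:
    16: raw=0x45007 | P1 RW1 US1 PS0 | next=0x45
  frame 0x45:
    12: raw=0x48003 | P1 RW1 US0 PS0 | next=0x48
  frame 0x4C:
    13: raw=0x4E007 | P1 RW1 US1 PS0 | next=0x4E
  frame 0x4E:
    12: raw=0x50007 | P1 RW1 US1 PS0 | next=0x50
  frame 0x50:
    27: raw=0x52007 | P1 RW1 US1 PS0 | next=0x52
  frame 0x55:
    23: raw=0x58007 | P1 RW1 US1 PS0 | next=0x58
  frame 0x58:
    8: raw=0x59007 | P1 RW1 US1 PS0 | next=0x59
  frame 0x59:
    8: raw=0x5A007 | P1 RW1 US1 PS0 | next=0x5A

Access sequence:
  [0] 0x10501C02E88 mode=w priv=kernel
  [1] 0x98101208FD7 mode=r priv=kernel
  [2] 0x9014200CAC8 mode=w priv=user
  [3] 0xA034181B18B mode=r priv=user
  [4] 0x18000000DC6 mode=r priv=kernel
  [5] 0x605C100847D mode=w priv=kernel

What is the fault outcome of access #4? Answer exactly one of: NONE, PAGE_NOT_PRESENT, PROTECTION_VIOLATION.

Trace:
#0 VA=0x10501C02E88 (w,kernel):
  L0 @0x2D[2] → 0x2F007  P=1,RW=1,US=1,PS=0
  L1 @0x2F[20] → 0x31007  P=1,RW=1,US=1,PS=0
  L2 @0x31[14] → 0x34007  P=1,RW=1,US=1,PS=0
  L3 @0x34[2] → 0x36007  P=1,RW=1,US=1,PS=0
  → PA=0x36E88  (4 entries read)
#1 VA=0x98101208FD7 (r,kernel):
  L0 @0x2D[19] → 0x38007  P=1,RW=1,US=1,PS=0
  L1 @0x38[4] → 0x39007  P=1,RW=1,US=1,PS=0
  L2 @0x39[9] → 0x3C007  P=1,RW=1,US=1,PS=0
  L3 @0x3C[8] → 0x7000  P=0,RW=0,US=0,PS=0
  ⇒ fault: PAGE_NOT_PRESENT  — 4 lookups
#2 VA=0x9014200CAC8 (w,user):
  L0 @0x2D[18] → 0x3F007  P=1,RW=1,US=1,PS=0
  L1 @0x3F[5] → 0x43007  P=1,RW=1,US=1,PS=0
  L2 @0x43[16] → 0x45007  P=1,RW=1,US=1,PS=0
  L3 @0x45[12] → 0x48003  P=1,RW=1,US=0,PS=0
  ⇒ fault: PROTECTION_VIOLATION  — 4 lookups
#3 VA=0xA034181B18B (r,user):
  L0 @0x2D[20] → 0x4C007  P=1,RW=1,US=1,PS=0
  L1 @0x4C[13] → 0x4E007  P=1,RW=1,US=1,PS=0
  L2 @0x4E[12] → 0x50007  P=1,RW=1,US=1,PS=0
  L3 @0x50[27] → 0x52007  P=1,RW=1,US=1,PS=0
  → PA=0x5218B  (4 entries read)
#4 VA=0x18000000DC6 (r,kernel):
  L0 @0x2D[3] → 0x2B002  P=0,RW=1,US=0,PS=0
  ⇒ fault: PAGE_NOT_PRESENT  — 1 lookups
#5 VA=0x605C100847D (w,kernel):
  L0 @0x2D[12] → 0x55007  P=1,RW=1,US=1,PS=0
  L1 @0x55[23] → 0x58007  P=1,RW=1,US=1,PS=0
  L2 @0x58[8] → 0x59007  P=1,RW=1,US=1,PS=0
  L3 @0x59[8] → 0x5A007  P=1,RW=1,US=1,PS=0
  → PA=0x5A47D  (4 entries read)

Access #4 fault: PAGE_NOT_PRESENT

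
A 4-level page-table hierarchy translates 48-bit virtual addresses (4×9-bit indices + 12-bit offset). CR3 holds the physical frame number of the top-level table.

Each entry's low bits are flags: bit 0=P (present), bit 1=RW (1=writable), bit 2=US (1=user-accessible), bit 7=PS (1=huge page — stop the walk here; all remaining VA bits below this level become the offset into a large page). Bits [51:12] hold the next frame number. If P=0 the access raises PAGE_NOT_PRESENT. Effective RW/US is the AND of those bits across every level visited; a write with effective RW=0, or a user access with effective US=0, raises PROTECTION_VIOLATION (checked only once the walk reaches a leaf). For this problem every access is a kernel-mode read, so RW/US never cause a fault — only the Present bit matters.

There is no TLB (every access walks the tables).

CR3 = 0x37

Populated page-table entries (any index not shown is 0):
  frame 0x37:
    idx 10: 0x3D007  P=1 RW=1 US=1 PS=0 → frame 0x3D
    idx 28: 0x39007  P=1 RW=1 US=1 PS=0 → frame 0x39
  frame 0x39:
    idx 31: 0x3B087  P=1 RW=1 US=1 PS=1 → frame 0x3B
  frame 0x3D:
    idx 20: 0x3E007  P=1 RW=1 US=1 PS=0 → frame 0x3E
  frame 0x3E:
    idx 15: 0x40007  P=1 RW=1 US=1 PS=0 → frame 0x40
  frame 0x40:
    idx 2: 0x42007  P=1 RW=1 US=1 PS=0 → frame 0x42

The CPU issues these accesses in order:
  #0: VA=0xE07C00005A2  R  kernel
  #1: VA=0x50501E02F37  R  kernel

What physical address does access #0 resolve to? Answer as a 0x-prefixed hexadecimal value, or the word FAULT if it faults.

Trace:
#0 VA=0xE07C00005A2 (r,kernel):
  L0 @0x37[28] → 0x39007  P=1,RW=1,US=1,PS=0
  L1 @0x39[31] → 0x3B087  P=1,RW=1,US=1,PS=1
  → PA=0x3B5A2 (huge @L1)  (2 entries read)
#1 VA=0x50501E02F37 (r,kernel):
  L0 @0x37[10] → 0x3D007  P=1,RW=1,US=1,PS=0
  L1 @0x3D[20] → 0x3E007  P=1,RW=1,US=1,PS=0
  L2 @0x3E[15] → 0x40007  P=1,RW=1,US=1,PS=0
  L3 @0x40[2] → 0x42007  P=1,RW=1,US=1,PS=0
  → PA=0x42F37  (4 entries read)

Access #0 PA: 0x3B5A2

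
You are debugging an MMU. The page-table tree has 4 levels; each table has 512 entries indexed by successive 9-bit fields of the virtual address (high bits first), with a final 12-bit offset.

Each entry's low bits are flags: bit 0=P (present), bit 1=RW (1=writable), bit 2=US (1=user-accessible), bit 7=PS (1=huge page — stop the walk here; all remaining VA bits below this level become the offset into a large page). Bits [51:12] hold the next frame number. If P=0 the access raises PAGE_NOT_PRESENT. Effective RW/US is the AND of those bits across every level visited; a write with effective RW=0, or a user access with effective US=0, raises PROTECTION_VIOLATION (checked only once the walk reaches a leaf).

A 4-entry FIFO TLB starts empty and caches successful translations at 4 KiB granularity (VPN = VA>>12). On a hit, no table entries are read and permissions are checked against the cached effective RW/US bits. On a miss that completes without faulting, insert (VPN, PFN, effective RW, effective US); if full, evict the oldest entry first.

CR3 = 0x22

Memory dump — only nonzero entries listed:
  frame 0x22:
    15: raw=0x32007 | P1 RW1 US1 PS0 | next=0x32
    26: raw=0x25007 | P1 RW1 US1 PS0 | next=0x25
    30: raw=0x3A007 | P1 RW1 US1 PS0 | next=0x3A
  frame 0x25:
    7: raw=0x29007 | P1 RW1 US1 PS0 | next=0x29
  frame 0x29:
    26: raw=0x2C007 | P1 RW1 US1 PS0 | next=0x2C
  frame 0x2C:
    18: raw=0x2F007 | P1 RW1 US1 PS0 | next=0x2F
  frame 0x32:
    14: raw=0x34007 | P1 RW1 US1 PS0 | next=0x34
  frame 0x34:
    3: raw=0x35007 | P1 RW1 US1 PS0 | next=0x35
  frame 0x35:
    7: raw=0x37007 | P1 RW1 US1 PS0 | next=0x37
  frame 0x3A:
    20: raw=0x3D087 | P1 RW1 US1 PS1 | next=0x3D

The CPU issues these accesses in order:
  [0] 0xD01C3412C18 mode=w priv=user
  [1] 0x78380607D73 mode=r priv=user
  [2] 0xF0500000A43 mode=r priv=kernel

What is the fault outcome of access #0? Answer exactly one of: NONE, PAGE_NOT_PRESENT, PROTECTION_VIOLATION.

Per-access translation:
#0 VA=0xD01C3412C18 (w,user):
  L0: frame=0x22 idx=26 entry=0x25007 [P=1 RW=1 US=1 PS=0]
  L1: frame=0x25 idx=7 entry=0x29007 [P=1 RW=1 US=1 PS=0]
  L2: frame=0x29 idx=26 entry=0x2C007 [P=1 RW=1 US=1 PS=0]
  L3: frame=0x2C idx=18 entry=0x2F007 [P=1 RW=1 US=1 PS=0]
  ⇒ phys 0x2FC18  [4 reads]
#1 VA=0x78380607D73 (r,user):
  L0: frame=0x22 idx=15 entry=0x32007 [P=1 RW=1 US=1 PS=0]
  L1: frame=0x32 idx=14 entry=0x34007 [P=1 RW=1 US=1 PS=0]
  L2: frame=0x34 idx=3 entry=0x35007 [P=1 RW=1 US=1 PS=0]
  L3: frame=0x35 idx=7 entry=0x37007 [P=1 RW=1 US=1 PS=0]
  ⇒ phys 0x37D73  [4 reads]
#2 VA=0xF0500000A43 (r,kernel):
  L0: frame=0x22 idx=30 entry=0x3A007 [P=1 RW=1 US=1 PS=0]
  L1: frame=0x3A idx=20 entry=0x3D087 [P=1 RW=1 US=1 PS=1]
  ⇒ phys 0x3DA43 (huge @L1)  [2 reads]

Access #0 fault: NONE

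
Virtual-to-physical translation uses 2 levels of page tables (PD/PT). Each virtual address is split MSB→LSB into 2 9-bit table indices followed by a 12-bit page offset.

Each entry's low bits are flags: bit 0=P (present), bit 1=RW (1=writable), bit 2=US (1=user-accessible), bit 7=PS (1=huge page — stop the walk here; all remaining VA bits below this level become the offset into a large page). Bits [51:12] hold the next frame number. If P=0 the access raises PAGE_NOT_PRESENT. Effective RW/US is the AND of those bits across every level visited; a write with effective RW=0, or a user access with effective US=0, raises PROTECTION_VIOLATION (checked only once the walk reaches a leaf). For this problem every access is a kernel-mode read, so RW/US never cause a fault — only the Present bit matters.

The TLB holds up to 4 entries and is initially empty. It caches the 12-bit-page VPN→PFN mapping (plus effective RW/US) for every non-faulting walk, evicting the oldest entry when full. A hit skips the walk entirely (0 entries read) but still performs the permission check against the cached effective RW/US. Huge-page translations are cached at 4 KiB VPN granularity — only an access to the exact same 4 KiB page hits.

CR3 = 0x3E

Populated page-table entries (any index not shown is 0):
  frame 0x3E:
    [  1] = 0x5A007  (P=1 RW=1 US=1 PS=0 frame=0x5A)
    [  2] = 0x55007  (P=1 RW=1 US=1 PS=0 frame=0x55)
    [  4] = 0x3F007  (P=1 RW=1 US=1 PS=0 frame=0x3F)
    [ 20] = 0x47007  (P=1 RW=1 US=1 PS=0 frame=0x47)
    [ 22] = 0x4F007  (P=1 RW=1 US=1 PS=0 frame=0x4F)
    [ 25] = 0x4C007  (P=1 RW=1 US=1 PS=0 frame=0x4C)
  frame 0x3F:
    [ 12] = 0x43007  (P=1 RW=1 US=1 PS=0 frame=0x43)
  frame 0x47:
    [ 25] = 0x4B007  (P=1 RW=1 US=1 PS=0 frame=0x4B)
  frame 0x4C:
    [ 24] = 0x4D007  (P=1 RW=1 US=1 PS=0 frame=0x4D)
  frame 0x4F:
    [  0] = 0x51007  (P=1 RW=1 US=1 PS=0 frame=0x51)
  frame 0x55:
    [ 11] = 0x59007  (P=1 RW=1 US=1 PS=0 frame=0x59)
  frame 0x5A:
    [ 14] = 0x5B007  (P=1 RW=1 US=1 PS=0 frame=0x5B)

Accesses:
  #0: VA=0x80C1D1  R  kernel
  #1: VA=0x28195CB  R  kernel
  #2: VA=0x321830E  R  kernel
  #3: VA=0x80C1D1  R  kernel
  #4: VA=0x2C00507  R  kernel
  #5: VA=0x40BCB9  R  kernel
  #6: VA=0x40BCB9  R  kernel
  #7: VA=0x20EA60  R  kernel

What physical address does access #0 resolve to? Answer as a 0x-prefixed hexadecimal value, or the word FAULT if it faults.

Per-access translation:
#0 VA=0x80C1D1 (r,kernel):
  lvl0: tbl 0x3E, slot 4 ⇒ 0x3F007 (P1/RW1/US1/PS0)
  lvl1: tbl 0x3F, slot 12 ⇒ 0x43007 (P1/RW1/US1/PS0)
  ⇒ phys 0x431D1  [2 reads]
#1 VA=0x28195CB (r,kernel):
  lvl0: tbl 0x3E, slot 20 ⇒ 0x47007 (P1/RW1/US1/PS0)
  lvl1: tbl 0x47, slot 25 ⇒ 0x4B007 (P1/RW1/US1/PS0)
  ⇒ phys 0x4B5CB  [2 reads]
#2 VA=0x321830E (r,kernel):
  lvl0: tbl 0x3E, slot 25 ⇒ 0x4C007 (P1/RW1/US1/PS0)
  lvl1: tbl 0x4C, slot 24 ⇒ 0x4D007 (P1/RW1/US1/PS0)
  ⇒ phys 0x4D30E  [2 reads]
#3 VA=0x80C1D1 (r,kernel):
  TLB hit vpn=0x80C → PA=0x431D1
#4 VA=0x2C00507 (r,kernel):
  lvl0: tbl 0x3E, slot 22 ⇒ 0x4F007 (P1/RW1/US1/PS0)
  lvl1: tbl 0x4F, slot 0 ⇒ 0x51007 (P1/RW1/US1/PS0)
  ⇒ phys 0x51507  [2 reads]
#5 VA=0x40BCB9 (r,kernel):
  lvl0: tbl 0x3E, slot 2 ⇒ 0x55007 (P1/RW1/US1/PS0)
  lvl1: tbl 0x55, slot 11 ⇒ 0x59007 (P1/RW1/US1/PS0)
  ⇒ phys 0x59CB9  [2 reads]
#6 VA=0x40BCB9 (r,kernel):
  TLB hit vpn=0x40B → PA=0x59CB9
#7 VA=0x20EA60 (r,kernel):
  lvl0: tbl 0x3E, slot 1 ⇒ 0x5A007 (P1/RW1/US1/PS0)
  lvl1: tbl 0x5A, slot 14 ⇒ 0x5B007 (P1/RW1/US1/PS0)
  ⇒ phys 0x5BA60  [2 reads]

Access #0 PA: 0x431D1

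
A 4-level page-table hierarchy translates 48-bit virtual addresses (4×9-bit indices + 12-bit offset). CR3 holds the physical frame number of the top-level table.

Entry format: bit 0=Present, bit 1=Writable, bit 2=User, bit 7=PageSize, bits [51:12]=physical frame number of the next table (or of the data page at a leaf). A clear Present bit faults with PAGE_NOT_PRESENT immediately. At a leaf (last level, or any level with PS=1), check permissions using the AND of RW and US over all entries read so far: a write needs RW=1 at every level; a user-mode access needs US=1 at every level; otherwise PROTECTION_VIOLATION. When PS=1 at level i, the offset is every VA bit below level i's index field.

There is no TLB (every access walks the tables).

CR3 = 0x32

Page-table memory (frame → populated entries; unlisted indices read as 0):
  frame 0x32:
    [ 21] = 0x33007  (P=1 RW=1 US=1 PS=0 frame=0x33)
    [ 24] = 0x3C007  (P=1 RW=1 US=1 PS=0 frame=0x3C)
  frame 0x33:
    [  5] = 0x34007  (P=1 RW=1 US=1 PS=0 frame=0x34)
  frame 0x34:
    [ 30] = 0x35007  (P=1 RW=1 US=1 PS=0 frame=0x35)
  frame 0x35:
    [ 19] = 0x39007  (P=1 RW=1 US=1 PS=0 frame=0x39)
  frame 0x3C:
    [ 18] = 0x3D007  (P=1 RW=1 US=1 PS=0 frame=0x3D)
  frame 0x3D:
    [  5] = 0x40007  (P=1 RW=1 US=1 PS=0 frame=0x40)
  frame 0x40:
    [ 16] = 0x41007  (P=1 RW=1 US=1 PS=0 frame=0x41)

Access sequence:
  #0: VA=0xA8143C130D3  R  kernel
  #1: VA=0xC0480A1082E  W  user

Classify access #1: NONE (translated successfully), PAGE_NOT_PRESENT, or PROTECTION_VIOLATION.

Trace:
#0 VA=0xA8143C130D3 (r,kernel):
  [0] read 0x32 idx=21: raw=0x33007 flags P=1 W=1 U=1 S=0
  [1] read 0x33 idx=5: raw=0x34007 flags P=1 W=1 U=1 S=0
  [2] read 0x34 idx=30: raw=0x35007 flags P=1 W=1 U=1 S=0
  [3] read 0x35 idx=19: raw=0x39007 flags P=1 W=1 U=1 S=0
  ✓ 0x390D3  — 4 lookups
#1 VA=0xC0480A1082E (w,user):
  [0] read 0x32 idx=24: raw=0x3C007 flags P=1 W=1 U=1 S=0
  [1] read 0x3C idx=18: raw=0x3D007 flags P=1 W=1 U=1 S=0
  [2] read 0x3D idx=5: raw=0x40007 flags P=1 W=1 U=1 S=0
  [3] read 0x40 idx=16: raw=0x41007 flags P=1 W=1 U=1 S=0
  ✓ 0x4182E  — 4 lookups

Access #1 fault: NONE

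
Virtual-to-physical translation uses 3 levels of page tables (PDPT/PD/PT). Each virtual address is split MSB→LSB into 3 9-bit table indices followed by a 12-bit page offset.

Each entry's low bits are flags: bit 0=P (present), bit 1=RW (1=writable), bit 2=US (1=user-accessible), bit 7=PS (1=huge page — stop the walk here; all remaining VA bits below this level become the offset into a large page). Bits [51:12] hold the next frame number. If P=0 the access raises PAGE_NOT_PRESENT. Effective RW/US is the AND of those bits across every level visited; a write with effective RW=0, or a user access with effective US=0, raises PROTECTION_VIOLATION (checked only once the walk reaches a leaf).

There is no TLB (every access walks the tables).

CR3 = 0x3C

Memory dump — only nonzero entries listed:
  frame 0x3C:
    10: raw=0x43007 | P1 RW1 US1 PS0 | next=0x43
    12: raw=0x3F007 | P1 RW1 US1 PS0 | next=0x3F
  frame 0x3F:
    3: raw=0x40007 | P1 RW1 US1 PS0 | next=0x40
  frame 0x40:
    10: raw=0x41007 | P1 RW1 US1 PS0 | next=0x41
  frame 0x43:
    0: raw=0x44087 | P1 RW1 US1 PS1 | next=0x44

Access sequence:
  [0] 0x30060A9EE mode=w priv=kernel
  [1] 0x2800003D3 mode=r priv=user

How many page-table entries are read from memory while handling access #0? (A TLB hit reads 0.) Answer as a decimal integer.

Per-access translation:
#0 VA=0x30060A9EE (w,kernel):
  L0 @0x3C[12] → 0x3F007  P=1,RW=1,US=1,PS=0
  L1 @0x3F[3] → 0x40007  P=1,RW=1,US=1,PS=0
  L2 @0x40[10] → 0x41007  P=1,RW=1,US=1,PS=0
  ✓ 0x419EE  — 3 lookups
#1 VA=0x2800003D3 (r,user):
  L0 @0x3C[10] → 0x43007  P=1,RW=1,US=1,PS=0
  L1 @0x43[0] → 0x44087  P=1,RW=1,US=1,PS=1
  ✓ 0x443D3 (huge @L1)  — 2 lookups

Entries read for #0: 3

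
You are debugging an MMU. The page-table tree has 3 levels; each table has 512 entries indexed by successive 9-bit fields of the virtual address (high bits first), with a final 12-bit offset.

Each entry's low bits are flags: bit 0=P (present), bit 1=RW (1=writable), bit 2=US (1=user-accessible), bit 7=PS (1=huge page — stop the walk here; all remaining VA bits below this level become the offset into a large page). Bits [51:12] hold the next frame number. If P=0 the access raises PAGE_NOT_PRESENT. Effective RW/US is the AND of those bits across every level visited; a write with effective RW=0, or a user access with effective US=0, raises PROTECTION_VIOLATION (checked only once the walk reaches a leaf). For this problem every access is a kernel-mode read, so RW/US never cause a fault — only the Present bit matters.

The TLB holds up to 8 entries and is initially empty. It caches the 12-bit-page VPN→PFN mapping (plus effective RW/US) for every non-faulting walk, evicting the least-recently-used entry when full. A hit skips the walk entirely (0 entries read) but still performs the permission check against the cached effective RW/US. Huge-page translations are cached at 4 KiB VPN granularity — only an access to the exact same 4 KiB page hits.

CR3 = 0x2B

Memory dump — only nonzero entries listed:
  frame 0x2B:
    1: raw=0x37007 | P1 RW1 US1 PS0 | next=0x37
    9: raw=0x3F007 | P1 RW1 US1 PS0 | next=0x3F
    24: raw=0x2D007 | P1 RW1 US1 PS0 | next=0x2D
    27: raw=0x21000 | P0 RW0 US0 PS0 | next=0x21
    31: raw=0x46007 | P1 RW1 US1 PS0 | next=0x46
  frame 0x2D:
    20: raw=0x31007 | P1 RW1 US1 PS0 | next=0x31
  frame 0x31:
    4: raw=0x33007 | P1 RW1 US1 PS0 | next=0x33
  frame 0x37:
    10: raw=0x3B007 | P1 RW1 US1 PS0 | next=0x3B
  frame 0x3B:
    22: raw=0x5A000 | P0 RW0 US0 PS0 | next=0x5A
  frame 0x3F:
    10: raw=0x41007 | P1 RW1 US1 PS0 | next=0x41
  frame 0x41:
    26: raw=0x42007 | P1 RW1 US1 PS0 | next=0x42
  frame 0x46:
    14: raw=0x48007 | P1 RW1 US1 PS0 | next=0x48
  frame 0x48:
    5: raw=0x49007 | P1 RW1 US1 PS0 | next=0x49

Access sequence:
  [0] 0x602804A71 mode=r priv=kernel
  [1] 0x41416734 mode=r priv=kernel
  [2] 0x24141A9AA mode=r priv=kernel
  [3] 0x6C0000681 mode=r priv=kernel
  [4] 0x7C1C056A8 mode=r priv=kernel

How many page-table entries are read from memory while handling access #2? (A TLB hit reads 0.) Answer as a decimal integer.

Walk each access:
#0 VA=0x602804A71 (r,kernel):
  [0] read 0x2B idx=24: raw=0x2D007 flags P=1 W=1 U=1 S=0
  [1] read 0x2D idx=20: raw=0x31007 flags P=1 W=1 U=1 S=0
  [2] read 0x31 idx=4: raw=0x33007 flags P=1 W=1 U=1 S=0
  ⇒ phys 0x33A71  [3 reads]
#1 VA=0x41416734 (r,kernel):
  [0] read 0x2B idx=1: raw=0x37007 flags P=1 W=1 U=1 S=0
  [1] read 0x37 idx=10: raw=0x3B007 flags P=1 W=1 U=1 S=0
  [2] read 0x3B idx=22: raw=0x5A000 flags P=0 W=0 U=0 S=0
  → PAGE_NOT_PRESENT  (3 entries read)
#2 VA=0x24141A9AA (r,kernel):
  [0] read 0x2B idx=9: raw=0x3F007 flags P=1 W=1 U=1 S=0
  [1] read 0x3F idx=10: raw=0x41007 flags P=1 W=1 U=1 S=0
  [2] read 0x41 idx=26: raw=0x42007 flags P=1 W=1 U=1 S=0
  ⇒ phys 0x429AA  [3 reads]
#3 VA=0x6C0000681 (r,kernel):
  [0] read 0x2B idx=27: raw=0x21000 flags P=0 W=0 U=0 S=0
  → PAGE_NOT_PRESENT  (1 entries read)
#4 VA=0x7C1C056A8 (r,kernel):
  [0] read 0x2B idx=31: raw=0x46007 flags P=1 W=1 U=1 S=0
  [1] read 0x46 idx=14: raw=0x48007 flags P=1 W=1 U=1 S=0
  [2] read 0x48 idx=5: raw=0x49007 flags P=1 W=1 U=1 S=0
  ⇒ phys 0x496A8  [3 reads]

Entries read for #2: 3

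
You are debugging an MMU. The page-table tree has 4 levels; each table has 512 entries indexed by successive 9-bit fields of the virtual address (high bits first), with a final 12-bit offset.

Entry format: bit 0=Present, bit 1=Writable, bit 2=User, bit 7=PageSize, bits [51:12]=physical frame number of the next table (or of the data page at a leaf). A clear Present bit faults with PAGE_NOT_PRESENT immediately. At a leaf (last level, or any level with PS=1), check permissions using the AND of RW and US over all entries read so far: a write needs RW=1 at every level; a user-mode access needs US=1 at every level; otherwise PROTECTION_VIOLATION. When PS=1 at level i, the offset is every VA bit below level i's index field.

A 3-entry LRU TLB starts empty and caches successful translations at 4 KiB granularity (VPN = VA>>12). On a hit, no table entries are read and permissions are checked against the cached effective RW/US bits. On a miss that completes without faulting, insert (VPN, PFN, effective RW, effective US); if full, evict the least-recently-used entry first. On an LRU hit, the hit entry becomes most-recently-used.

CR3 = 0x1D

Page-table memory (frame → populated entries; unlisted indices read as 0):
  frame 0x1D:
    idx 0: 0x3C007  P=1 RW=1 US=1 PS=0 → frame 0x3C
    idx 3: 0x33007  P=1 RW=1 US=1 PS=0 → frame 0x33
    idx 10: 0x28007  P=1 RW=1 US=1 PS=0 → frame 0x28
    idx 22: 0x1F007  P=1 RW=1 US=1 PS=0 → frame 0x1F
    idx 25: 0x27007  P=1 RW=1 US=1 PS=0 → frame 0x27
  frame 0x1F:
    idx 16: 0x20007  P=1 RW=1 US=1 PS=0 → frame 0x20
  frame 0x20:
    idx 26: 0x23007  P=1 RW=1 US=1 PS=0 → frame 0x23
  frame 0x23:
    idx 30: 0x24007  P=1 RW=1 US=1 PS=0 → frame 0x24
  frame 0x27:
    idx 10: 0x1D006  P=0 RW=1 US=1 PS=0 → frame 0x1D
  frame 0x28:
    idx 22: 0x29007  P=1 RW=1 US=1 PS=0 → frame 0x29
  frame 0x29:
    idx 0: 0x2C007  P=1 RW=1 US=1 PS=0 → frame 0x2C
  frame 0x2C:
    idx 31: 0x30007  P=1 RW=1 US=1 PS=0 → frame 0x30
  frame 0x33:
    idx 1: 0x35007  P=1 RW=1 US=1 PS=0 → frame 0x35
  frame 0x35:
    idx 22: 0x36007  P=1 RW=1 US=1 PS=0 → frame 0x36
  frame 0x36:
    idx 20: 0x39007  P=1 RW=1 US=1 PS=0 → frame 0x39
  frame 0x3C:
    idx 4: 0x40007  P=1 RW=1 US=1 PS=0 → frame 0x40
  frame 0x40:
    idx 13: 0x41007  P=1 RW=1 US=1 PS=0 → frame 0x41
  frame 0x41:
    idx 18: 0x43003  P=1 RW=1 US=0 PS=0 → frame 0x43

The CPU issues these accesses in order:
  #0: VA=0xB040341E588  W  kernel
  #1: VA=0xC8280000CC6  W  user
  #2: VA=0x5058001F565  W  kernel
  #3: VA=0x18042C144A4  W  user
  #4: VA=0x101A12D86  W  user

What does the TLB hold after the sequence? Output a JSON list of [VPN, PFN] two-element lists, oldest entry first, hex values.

Trace:
#0 VA=0xB040341E588 (w,kernel):
  L0 @0x1D[22] → 0x1F007  P=1,RW=1,US=1,PS=0
  L1 @0x1F[16] → 0x20007  P=1,RW=1,US=1,PS=0
  L2 @0x20[26] → 0x23007  P=1,RW=1,US=1,PS=0
  L3 @0x23[30] → 0x24007  P=1,RW=1,US=1,PS=0
  → PA=0x24588  (4 entries read)
#1 VA=0xC8280000CC6 (w,user):
  L0 @0x1D[25] → 0x27007  P=1,RW=1,US=1,PS=0
  L1 @0x27[10] → 0x1D006  P=0,RW=1,US=1,PS=0
  ⇒ fault: PAGE_NOT_PRESENT  — 2 lookups
#2 VA=0x5058001F565 (w,kernel):
  L0 @0x1D[10] → 0x28007  P=1,RW=1,US=1,PS=0
  L1 @0x28[22] → 0x29007  P=1,RW=1,US=1,PS=0
  L2 @0x29[0] → 0x2C007  P=1,RW=1,US=1,PS=0
  L3 @0x2C[31] → 0x30007  P=1,RW=1,US=1,PS=0
  → PA=0x30565  (4 entries read)
#3 VA=0x18042C144A4 (w,user):
  L0 @0x1D[3] → 0x33007  P=1,RW=1,US=1,PS=0
  L1 @0x33[1] → 0x35007  P=1,RW=1,US=1,PS=0
  L2 @0x35[22] → 0x36007  P=1,RW=1,US=1,PS=0
  L3 @0x36[20] → 0x39007  P=1,RW=1,US=1,PS=0
  → PA=0x394A4  (4 entries read)
#4 VA=0x101A12D86 (w,user):
  L0 @0x1D[0] → 0x3C007  P=1,RW=1,US=1,PS=0
  L1 @0x3C[4] → 0x40007  P=1,RW=1,US=1,PS=0
  L2 @0x40[13] → 0x41007  P=1,RW=1,US=1,PS=0
  L3 @0x41[18] → 0x43003  P=1,RW=1,US=0,PS=0
  ⇒ fault: PROTECTION_VIOLATION  — 4 lookups

TLB: [["0xB040341E", "0x24"], ["0x5058001F", "0x30"], ["0x18042C14", "0x39"]]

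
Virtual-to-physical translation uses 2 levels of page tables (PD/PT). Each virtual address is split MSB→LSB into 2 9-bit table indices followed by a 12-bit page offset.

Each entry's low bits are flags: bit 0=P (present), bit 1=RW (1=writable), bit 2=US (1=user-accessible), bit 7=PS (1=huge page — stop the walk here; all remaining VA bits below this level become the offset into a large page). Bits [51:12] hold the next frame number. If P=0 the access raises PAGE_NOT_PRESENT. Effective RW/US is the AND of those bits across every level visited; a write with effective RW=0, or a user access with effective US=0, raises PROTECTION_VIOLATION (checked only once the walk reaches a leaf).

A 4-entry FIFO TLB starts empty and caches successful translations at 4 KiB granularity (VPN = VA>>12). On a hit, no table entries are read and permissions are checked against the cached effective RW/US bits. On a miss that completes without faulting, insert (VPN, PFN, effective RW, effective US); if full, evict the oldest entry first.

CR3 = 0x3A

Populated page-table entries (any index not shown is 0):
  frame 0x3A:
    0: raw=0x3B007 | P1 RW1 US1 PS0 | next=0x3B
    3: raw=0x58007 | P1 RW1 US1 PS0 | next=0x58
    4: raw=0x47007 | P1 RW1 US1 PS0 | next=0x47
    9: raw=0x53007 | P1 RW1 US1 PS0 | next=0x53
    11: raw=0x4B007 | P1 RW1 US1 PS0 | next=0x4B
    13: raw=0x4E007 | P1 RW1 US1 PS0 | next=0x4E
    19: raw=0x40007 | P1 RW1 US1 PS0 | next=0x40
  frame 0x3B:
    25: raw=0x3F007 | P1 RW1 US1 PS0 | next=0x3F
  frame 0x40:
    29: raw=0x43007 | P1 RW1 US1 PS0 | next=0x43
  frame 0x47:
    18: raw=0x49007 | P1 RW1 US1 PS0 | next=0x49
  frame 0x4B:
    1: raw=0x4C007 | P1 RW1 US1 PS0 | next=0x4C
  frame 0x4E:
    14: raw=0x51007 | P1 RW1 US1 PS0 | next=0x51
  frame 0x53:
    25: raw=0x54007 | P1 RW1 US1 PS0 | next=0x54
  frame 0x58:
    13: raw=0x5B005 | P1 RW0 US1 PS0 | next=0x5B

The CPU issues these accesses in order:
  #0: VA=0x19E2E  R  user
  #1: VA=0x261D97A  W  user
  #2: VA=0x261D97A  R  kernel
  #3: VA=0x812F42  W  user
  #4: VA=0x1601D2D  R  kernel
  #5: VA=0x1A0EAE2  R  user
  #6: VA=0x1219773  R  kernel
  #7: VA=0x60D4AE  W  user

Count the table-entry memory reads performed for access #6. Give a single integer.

Per-access translation:
#0 VA=0x19E2E (r,user):
  [0] read 0x3A idx=0: raw=0x3B007 flags P=1 W=1 U=1 S=0
  [1] read 0x3B idx=25: raw=0x3F007 flags P=1 W=1 U=1 S=0
  ✓ 0x3FE2E  — 2 lookups
#1 VA=0x261D97A (w,user):
  [0] read 0x3A idx=19: raw=0x40007 flags P=1 W=1 U=1 S=0
  [1] read 0x40 idx=29: raw=0x43007 flags P=1 W=1 U=1 S=0
  ✓ 0x4397A  — 2 lookups
#2 VA=0x261D97A (r,kernel):
  TLB hit vpn=0x261D → PA=0x4397A
#3 VA=0x812F42 (w,user):
  [0] read 0x3A idx=4: raw=0x47007 flags P=1 W=1 U=1 S=0
  [1] read 0x47 idx=18: raw=0x49007 flags P=1 W=1 U=1 S=0
  ✓ 0x49F42  — 2 lookups
#4 VA=0x1601D2D (r,kernel):
  [0] read 0x3A idx=11: raw=0x4B007 flags P=1 W=1 U=1 S=0
  [1] read 0x4B idx=1: raw=0x4C007 flags P=1 W=1 U=1 S=0
  ✓ 0x4CD2D  — 2 lookups
#5 VA=0x1A0EAE2 (r,user):
  [0] read 0x3A idx=13: raw=0x4E007 flags P=1 W=1 U=1 S=0
  [1] read 0x4E idx=14: raw=0x51007 flags P=1 W=1 U=1 S=0
  ✓ 0x51AE2  — 2 lookups
#6 VA=0x1219773 (r,kernel):
  [0] read 0x3A idx=9: raw=0x53007 flags P=1 W=1 U=1 S=0
  [1] read 0x53 idx=25: raw=0x54007 flags P=1 W=1 U=1 S=0
  ✓ 0x54773  — 2 lookups
#7 VA=0x60D4AE (w,user):
  [0] read 0x3A idx=3: raw=0x58007 flags P=1 W=1 U=1 S=0
  [1] read 0x58 idx=13: raw=0x5B005 flags P=1 W=0 U=1 S=0
  → PROTECTION_VIOLATION  (2 entries read)

Entries read for #6: 2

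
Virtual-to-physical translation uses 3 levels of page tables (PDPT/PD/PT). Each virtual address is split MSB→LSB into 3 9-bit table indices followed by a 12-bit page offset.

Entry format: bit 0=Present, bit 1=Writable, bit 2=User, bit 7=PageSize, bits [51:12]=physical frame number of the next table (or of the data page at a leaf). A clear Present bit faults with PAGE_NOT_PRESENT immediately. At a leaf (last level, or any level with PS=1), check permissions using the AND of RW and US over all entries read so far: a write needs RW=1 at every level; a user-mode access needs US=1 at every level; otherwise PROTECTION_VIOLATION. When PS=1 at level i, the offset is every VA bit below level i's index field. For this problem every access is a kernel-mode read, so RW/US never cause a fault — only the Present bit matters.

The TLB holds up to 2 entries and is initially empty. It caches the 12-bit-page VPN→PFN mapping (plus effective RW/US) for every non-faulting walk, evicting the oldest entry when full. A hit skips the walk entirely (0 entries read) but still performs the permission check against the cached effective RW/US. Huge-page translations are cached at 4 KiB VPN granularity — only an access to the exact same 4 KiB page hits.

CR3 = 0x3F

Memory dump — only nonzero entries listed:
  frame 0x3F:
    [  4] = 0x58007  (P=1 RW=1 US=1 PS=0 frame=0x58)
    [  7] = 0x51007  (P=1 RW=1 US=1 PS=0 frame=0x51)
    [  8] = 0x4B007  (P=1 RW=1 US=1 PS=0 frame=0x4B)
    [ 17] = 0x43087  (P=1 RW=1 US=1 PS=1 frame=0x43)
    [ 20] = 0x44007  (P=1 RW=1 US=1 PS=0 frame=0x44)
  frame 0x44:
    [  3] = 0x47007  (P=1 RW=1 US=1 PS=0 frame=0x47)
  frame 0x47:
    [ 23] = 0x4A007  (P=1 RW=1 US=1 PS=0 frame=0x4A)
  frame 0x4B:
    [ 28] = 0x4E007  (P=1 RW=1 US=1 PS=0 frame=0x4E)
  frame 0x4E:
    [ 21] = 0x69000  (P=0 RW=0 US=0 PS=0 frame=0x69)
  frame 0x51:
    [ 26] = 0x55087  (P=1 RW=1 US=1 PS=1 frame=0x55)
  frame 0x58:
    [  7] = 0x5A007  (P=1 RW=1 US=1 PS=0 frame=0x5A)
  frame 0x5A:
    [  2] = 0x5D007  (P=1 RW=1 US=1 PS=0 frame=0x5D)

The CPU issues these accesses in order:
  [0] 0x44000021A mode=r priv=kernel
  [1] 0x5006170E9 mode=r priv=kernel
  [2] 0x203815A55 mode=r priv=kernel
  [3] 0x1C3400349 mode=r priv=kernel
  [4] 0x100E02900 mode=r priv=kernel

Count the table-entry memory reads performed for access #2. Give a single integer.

Walk each access:
#0 VA=0x44000021A (r,kernel):
  L0 @0x3F[17] → 0x43087  P=1,RW=1,US=1,PS=1
  ⇒ phys 0x4321A (huge @L0)  [1 reads]
#1 VA=0x5006170E9 (r,kernel):
  L0 @0x3F[20] → 0x44007  P=1,RW=1,US=1,PS=0
  L1 @0x44[3] → 0x47007  P=1,RW=1,US=1,PS=0
  L2 @0x47[23] → 0x4A007  P=1,RW=1,US=1,PS=0
  ⇒ phys 0x4A0E9  [3 reads]
#2 VA=0x203815A55 (r,kernel):
  L0 @0x3F[8] → 0x4B007  P=1,RW=1,US=1,PS=0
  L1 @0x4B[28] → 0x4E007  P=1,RW=1,US=1,PS=0
  L2 @0x4E[21] → 0x69000  P=0,RW=0,US=0,PS=0
  ⇒ fault: PAGE_NOT_PRESENT  — 3 lookups
#3 VA=0x1C3400349 (r,kernel):
  L0 @0x3F[7] → 0x51007  P=1,RW=1,US=1,PS=0
  L1 @0x51[26] → 0x55087  P=1,RW=1,US=1,PS=1
  ⇒ phys 0x55349 (huge @L1)  [2 reads]
#4 VA=0x100E02900 (r,kernel):
  L0 @0x3F[4] → 0x58007  P=1,RW=1,US=1,PS=0
  L1 @0x58[7] → 0x5A007  P=1,RW=1,US=1,PS=0
  L2 @0x5A[2] → 0x5D007  P=1,RW=1,US=1,PS=0
  ⇒ phys 0x5D900  [3 reads]

Entries read for #2: 3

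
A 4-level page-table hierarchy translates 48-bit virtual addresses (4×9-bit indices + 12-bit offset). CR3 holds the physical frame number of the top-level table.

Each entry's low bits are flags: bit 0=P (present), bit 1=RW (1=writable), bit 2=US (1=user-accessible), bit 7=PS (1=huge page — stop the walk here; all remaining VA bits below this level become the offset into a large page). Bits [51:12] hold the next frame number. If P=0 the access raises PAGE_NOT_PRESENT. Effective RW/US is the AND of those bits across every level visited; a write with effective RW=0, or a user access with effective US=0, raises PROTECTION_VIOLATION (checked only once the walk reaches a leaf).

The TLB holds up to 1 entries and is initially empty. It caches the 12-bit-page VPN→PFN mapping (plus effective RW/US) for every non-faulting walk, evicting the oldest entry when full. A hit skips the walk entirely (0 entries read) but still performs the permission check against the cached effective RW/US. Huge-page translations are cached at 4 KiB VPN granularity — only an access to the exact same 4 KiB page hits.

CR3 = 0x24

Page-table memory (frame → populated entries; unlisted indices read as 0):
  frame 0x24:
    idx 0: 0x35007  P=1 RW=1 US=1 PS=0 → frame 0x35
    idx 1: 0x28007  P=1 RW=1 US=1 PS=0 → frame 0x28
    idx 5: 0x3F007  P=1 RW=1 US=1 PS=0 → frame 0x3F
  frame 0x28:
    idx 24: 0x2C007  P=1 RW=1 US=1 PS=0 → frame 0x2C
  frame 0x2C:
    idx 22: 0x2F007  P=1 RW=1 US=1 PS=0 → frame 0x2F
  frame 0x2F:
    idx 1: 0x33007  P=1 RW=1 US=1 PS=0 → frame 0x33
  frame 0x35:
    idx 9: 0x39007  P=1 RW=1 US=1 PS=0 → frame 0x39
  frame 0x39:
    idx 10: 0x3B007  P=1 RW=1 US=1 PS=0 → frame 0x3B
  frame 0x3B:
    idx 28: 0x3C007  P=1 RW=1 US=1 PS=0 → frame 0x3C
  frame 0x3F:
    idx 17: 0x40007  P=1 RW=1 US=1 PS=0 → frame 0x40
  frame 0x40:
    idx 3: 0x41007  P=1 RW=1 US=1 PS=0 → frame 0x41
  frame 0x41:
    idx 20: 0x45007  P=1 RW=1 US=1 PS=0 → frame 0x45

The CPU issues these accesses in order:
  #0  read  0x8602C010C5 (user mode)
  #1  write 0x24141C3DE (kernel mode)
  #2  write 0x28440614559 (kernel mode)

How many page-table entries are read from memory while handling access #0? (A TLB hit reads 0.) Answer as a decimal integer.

Per-access translation:
#0 VA=0x8602C010C5 (r,user):
  L0: frame=0x24 idx=1 entry=0x28007 [P=1 RW=1 US=1 PS=0]
  L1: frame=0x28 idx=24 entry=0x2C007 [P=1 RW=1 US=1 PS=0]
  L2: frame=0x2C idx=22 entry=0x2F007 [P=1 RW=1 US=1 PS=0]
  L3: frame=0x2F idx=1 entry=0x33007 [P=1 RW=1 US=1 PS=0]
  ⇒ phys 0x330C5  [4 reads]
#1 VA=0x24141C3DE (w,kernel):
  L0: frame=0x24 idx=0 entry=0x35007 [P=1 RW=1 US=1 PS=0]
  L1: frame=0x35 idx=9 entry=0x39007 [P=1 RW=1 US=1 PS=0]
  L2: frame=0x39 idx=10 entry=0x3B007 [P=1 RW=1 US=1 PS=0]
  L3: frame=0x3B idx=28 entry=0x3C007 [P=1 RW=1 US=1 PS=0]
  ⇒ phys 0x3C3DE  [4 reads]
#2 VA=0x28440614559 (w,kernel):
  L0: frame=0x24 idx=5 entry=0x3F007 [P=1 RW=1 US=1 PS=0]
  L1: frame=0x3F idx=17 entry=0x40007 [P=1 RW=1 US=1 PS=0]
  L2: frame=0x40 idx=3 entry=0x41007 [P=1 RW=1 US=1 PS=0]
  L3: frame=0x41 idx=20 entry=0x45007 [P=1 RW=1 US=1 PS=0]
  ⇒ phys 0x45559  [4 reads]

Entries read for #0: 4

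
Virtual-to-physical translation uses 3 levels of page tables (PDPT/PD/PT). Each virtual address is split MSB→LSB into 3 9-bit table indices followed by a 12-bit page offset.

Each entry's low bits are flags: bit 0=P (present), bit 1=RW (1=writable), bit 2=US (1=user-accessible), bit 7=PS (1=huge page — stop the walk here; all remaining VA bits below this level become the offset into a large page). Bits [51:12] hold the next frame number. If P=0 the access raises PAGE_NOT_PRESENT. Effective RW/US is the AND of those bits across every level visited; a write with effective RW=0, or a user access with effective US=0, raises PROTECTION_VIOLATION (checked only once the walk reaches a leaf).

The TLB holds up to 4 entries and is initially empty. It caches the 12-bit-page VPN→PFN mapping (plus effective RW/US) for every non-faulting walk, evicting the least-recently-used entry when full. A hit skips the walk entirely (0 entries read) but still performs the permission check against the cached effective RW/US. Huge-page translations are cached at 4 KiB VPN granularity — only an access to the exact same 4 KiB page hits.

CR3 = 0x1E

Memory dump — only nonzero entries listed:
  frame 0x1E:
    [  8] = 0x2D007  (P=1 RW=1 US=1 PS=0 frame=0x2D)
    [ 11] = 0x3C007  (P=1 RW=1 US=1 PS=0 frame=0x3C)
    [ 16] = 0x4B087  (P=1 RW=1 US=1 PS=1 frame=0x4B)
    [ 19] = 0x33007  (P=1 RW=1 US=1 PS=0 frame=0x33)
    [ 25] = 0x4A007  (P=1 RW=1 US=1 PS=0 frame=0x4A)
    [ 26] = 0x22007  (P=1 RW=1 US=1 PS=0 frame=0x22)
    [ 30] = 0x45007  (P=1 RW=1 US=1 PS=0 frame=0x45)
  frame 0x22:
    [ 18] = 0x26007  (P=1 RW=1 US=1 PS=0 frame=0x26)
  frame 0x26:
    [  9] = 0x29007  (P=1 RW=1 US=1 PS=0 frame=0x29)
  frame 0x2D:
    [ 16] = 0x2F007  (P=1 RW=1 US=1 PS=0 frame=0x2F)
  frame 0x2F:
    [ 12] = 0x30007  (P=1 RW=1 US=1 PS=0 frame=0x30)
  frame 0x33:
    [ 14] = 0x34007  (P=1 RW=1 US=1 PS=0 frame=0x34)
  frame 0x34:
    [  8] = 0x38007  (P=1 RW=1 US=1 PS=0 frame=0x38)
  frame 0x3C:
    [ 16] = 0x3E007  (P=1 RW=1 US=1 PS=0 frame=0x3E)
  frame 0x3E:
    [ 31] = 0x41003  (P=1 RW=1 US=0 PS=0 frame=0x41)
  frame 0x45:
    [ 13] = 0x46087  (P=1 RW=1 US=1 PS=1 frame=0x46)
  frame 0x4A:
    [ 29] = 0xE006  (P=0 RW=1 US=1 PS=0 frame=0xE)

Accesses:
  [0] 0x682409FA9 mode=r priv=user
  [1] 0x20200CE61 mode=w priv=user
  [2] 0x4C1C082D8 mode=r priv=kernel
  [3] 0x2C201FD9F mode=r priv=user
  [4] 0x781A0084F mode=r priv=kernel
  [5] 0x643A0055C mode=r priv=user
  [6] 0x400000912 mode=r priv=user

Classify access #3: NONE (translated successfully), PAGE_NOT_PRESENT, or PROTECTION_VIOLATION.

Walk each access:
#0 VA=0x682409FA9 (r,user):
  L0 @0x1E[26] → 0x22007  P=1,RW=1,US=1,PS=0
  L1 @0x22[18] → 0x26007  P=1,RW=1,US=1,PS=0
  L2 @0x26[9] → 0x29007  P=1,RW=1,US=1,PS=0
  ✓ 0x29FA9  — 3 lookups
#1 VA=0x20200CE61 (w,user):
  L0 @0x1E[8] → 0x2D007  P=1,RW=1,US=1,PS=0
  L1 @0x2D[16] → 0x2F007  P=1,RW=1,US=1,PS=0
  L2 @0x2F[12] → 0x30007  P=1,RW=1,US=1,PS=0
  ✓ 0x30E61  — 3 lookups
#2 VA=0x4C1C082D8 (r,kernel):
  L0 @0x1E[19] → 0x33007  P=1,RW=1,US=1,PS=0
  L1 @0x33[14] → 0x34007  P=1,RW=1,US=1,PS=0
  L2 @0x34[8] → 0x38007  P=1,RW=1,US=1,PS=0
  ✓ 0x382D8  — 3 lookups
#3 VA=0x2C201FD9F (r,user):
  L0 @0x1E[11] → 0x3C007  P=1,RW=1,US=1,PS=0
  L1 @0x3C[16] → 0x3E007  P=1,RW=1,US=1,PS=0
  L2 @0x3E[31] → 0x41003  P=1,RW=1,US=0,PS=0
  ✗ PROTECTION_VIOLATION  [3 reads]
#4 VA=0x781A0084F (r,kernel):
  L0 @0x1E[30] → 0x45007  P=1,RW=1,US=1,PS=0
  L1 @0x45[13] → 0x46087  P=1,RW=1,US=1,PS=1
  ✓ 0x4684F (huge @L1)  — 2 lookups
#5 VA=0x643A0055C (r,user):
  L0 @0x1E[25] → 0x4A007  P=1,RW=1,US=1,PS=0
  L1 @0x4A[29] → 0xE006  P=0,RW=1,US=1,PS=0
  ✗ PAGE_NOT_PRESENT  [2 reads]
#6 VA=0x400000912 (r,user):
  L0 @0x1E[16] → 0x4B087  P=1,RW=1,US=1,PS=1
  ✓ 0x4B912 (huge @L0)  — 1 lookups

Access #3 fault: PROTECTION_VIOLATION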